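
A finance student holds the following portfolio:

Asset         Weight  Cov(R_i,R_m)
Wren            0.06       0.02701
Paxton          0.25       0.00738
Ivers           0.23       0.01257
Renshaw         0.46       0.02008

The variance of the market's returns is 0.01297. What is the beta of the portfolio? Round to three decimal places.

1.202

β_Wren = 0.02701 / 0.01297 = 2.0825
β_Paxton = 0.00738 / 0.01297 = 0.5690
β_Ivers = 0.01257 / 0.01297 = 0.9692
β_Renshaw = 0.02008 / 0.01297 = 1.5482
β_P = Σ w_i β_i = 0.06×2.0825 + 0.25×0.5690 + 0.23×0.9692 + 0.46×1.5482 = 1.2023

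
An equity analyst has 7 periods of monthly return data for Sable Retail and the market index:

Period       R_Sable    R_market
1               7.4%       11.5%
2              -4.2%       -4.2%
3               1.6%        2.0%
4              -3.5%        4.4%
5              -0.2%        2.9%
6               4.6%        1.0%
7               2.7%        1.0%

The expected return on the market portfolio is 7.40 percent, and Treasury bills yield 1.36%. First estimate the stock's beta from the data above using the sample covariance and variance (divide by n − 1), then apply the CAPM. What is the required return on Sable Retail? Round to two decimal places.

4.73%

Mean R_i = (7.4 − 4.2 + 1.6 − 3.5 − 0.2 + 4.6 + 2.7) / 7 = 1.2000%
Mean R_m = (11.5 − 4.2 + 2.0 + 4.4 + 2.9 + 1.0 + 1.0) / 7 = 2.6571%
Σ(R_i − R̄_i)(R_m − R̄_m) = 74.9400  ⇒  Cov = 74.9400 / 6 = 12.4900
Σ(R_m − R̄_m)² = 134.2371  ⇒  Var(R_m) = 134.2371 / 6 = 22.3729
β = Cov / Var(R_m) = 12.4900 / 22.3729 = 0.5583
MRP = 7.40% − 1.36% = 6.04%
E(R) = R_f + β × MRP = 1.36% + 0.5583 × 6.04% = 4.73%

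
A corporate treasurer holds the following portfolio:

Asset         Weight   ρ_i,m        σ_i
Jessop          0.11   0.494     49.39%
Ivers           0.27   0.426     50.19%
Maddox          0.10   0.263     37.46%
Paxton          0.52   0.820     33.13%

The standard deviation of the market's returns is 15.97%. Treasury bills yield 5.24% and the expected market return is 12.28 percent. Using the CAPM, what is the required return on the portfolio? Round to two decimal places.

15.63%

β_Jessop = 0.494 × 49.39% / 15.97% = 1.5278
β_Ivers = 0.426 × 50.19% / 15.97% = 1.3388
β_Maddox = 0.263 × 37.46% / 15.97% = 0.6169
β_Paxton = 0.820 × 33.13% / 15.97% = 1.7011
β_P = Σ w_i β_i = 0.11×1.5278 + 0.27×1.3388 + 0.10×0.6169 + 0.52×1.7011 = 1.4758
MRP = 12.28% − 5.24% = 7.04%
E(R_P) = R_f + β_P × MRP = 5.24% + 1.4758 × 7.04% = 15.63%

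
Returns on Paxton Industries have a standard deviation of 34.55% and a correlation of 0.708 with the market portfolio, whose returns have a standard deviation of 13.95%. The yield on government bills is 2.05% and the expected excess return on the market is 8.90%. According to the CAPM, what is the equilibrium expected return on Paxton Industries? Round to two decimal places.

17.66%

β = ρ × σ_i / σ_m = 0.708 × 34.55% / 13.95% = 1.7535
E(R) = 2.05% + 1.7535 × 8.90% = 17.66%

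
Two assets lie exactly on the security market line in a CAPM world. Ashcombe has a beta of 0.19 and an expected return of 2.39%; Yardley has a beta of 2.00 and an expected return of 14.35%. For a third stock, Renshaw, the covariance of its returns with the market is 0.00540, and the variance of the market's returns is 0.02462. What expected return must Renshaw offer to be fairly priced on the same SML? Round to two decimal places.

MRP = (14.35% − 2.39%) / (2.00 − 0.19) = 6.6077%
R_f = 2.39% − 0.19 × 6.6077% = 1.1345%
β_Renshaw = Cov / Var(R_m) = 0.00540 / 0.02462 = 0.2193
E(R_Renshaw) = R_f + β × MRP = 1.1345% + 0.2193 × 6.6077% = 2.58%

2.58%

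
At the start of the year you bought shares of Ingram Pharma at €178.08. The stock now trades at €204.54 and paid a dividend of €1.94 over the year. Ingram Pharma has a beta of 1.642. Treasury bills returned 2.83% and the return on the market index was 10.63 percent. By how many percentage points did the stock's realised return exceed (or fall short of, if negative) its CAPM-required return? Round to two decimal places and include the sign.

+0.31%

Realised HPR = (P1 + D1 − P0) / P0 = (204.54 + 1.94 − 178.08) / 178.08 = 28.40 / 178.08 = 15.9479%
MRP = 10.63% − 2.83% = 7.80%
CAPM required = R_f + β·MRP = 2.83% + 1.642 × 7.80% = 15.63760%
α = realised − required = 15.9479% − 15.63760% = +0.31%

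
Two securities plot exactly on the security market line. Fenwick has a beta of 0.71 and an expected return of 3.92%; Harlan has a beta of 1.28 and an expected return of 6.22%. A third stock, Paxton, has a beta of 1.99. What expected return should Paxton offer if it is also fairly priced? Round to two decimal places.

9.08%

MRP (SML slope) = (6.22% − 3.92%) / (1.28 − 0.71) = 2.30% / 0.57 = 4.0351%
R_f (intercept) = 3.92% − 0.71 × 4.0351% = 1.0551%
E(R_Paxton) = R_f + β × MRP = 1.0551% + 1.99 × 4.0351% = 9.08%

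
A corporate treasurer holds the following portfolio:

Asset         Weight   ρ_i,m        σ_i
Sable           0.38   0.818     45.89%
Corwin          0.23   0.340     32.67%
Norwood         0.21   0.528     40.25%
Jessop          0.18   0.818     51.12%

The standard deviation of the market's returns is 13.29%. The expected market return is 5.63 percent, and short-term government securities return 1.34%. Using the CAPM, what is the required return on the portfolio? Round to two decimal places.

10.64%

β_Sable = 0.818 × 45.89% / 13.29% = 2.8245
β_Corwin = 0.340 × 32.67% / 13.29% = 0.8358
β_Norwood = 0.528 × 40.25% / 13.29% = 1.5991
β_Jessop = 0.818 × 51.12% / 13.29% = 3.1464
β_P = Σ w_i β_i = 0.38×2.8245 + 0.23×0.8358 + 0.21×1.5991 + 0.18×3.1464 = 2.1677
MRP = 5.63% − 1.34% = 4.29%
E(R_P) = R_f + β_P × MRP = 1.34% + 2.1677 × 4.29% = 10.64%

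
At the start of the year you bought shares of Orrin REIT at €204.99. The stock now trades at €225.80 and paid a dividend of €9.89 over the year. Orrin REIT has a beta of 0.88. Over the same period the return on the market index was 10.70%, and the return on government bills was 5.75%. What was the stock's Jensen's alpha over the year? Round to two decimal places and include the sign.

+4.87%

Realised HPR = (P1 + D1 − P0) / P0 = (225.80 + 9.89 − 204.99) / 204.99 = 30.70 / 204.99 = 14.9763%
MRP = 10.70% − 5.75% = 4.95%
CAPM required = R_f + β·MRP = 5.75% + 0.88 × 4.95% = 10.1060%
α = realised − required = 14.9763% − 10.1060% = +4.87%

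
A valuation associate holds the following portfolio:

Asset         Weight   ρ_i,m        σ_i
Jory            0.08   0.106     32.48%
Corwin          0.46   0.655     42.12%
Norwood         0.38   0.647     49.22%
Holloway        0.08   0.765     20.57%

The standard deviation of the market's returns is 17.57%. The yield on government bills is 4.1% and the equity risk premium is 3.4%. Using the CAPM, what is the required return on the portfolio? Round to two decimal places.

β_Jory = 0.106 × 32.48% / 17.57% = 0.1960
β_Corwin = 0.655 × 42.12% / 17.57% = 1.5702
β_Norwood = 0.647 × 49.22% / 17.57% = 1.8125
β_Holloway = 0.765 × 20.57% / 17.57% = 0.8956
β_P = Σ w_i β_i = 0.08×0.1960 + 0.46×1.5702 + 0.38×1.8125 + 0.08×0.8956 = 1.4984
E(R_P) = R_f + β_P × MRP = 4.1% + 1.4984 × 3.4% = 9.19%

9.19%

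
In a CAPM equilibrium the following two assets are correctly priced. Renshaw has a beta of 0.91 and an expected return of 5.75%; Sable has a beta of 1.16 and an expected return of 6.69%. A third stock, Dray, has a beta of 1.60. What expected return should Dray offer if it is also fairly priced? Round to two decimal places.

MRP (SML slope) = (6.69% − 5.75%) / (1.16 − 0.91) = 0.94% / 0.25 = 3.7600%
R_f (intercept) = 5.75% − 0.91 × 3.7600% = 2.3284%
E(R_Dray) = R_f + β × MRP = 2.3284% + 1.60 × 3.7600% = 8.34%

8.34%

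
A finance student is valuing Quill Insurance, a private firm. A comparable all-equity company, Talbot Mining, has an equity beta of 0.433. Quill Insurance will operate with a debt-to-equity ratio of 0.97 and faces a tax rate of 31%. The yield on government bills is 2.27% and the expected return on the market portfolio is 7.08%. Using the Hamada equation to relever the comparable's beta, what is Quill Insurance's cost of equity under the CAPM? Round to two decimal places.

β_L = β_U × [1 + (1 − t)(D/E)] = 0.433 × [1 + (1 − 0.31) × 0.97]
    = 0.433 × [1 + 0.69 × 0.97] = 0.433 × 1.6693 = 0.7228
MRP = 7.08% − 2.27% = 4.81%
E(R) = R_f + β_L × MRP = 2.27% + 0.7228 × 4.81% = 5.75%

5.75%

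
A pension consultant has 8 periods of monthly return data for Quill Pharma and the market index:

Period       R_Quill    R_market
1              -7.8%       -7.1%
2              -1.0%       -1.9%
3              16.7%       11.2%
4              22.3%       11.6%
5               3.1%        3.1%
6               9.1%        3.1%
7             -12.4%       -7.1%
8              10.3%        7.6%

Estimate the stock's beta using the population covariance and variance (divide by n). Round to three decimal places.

1.553

Mean R_i = (-7.8 − 1.0 + 16.7 + 22.3 + 3.1 + 9.1 − 12.4 + 10.3) / 8 = 5.0375%
Mean R_m = (-7.1 − 1.9 + 11.2 + 11.6 + 3.1 + 3.1 − 7.1 + 7.6) / 8 = 2.5625%
Σ(R_i − R̄_i)(R_m − R̄_m) = 603.8713  ⇒  Cov = 603.8713 / 8 = 75.4839
Σ(R_m − R̄_m)² = 388.8788  ⇒  Var(R_m) = 388.8788 / 8 = 48.6099
β = Cov / Var(R_m) = 75.4839 / 48.6099 = 1.5529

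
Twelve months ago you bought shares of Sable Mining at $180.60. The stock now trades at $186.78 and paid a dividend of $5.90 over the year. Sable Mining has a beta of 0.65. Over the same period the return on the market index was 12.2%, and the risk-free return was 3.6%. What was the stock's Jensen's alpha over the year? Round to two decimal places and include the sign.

Realised HPR = (P1 + D1 − P0) / P0 = (186.78 + 5.90 − 180.60) / 180.60 = 12.08 / 180.60 = 6.6888%
MRP = 12.2% − 3.6% = 8.60%
CAPM required = R_f + β·MRP = 3.6% + 0.65 × 8.6% = 9.1900%
α = realised − required = 6.6888% − 9.1900% = -2.50%

-2.50%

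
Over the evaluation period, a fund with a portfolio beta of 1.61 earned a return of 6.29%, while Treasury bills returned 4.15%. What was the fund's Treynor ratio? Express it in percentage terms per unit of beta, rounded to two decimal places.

1.33%

Treynor = (R_P − R_f) / β_P = (6.29% − 4.15%) / 1.6100 = 2.14% / 1.6100 = 1.33%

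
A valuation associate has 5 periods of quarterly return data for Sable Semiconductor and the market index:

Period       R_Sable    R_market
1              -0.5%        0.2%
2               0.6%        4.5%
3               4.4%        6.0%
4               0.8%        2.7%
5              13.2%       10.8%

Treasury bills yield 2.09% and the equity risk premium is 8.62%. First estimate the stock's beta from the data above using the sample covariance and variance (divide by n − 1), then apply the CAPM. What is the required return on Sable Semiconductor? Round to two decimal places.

Mean R_i = (-0.5 + 0.6 + 4.4 + 0.8 + 13.2) / 5 = 3.7000%
Mean R_m = (0.2 + 4.5 + 6.0 + 2.7 + 10.8) / 5 = 4.8400%
Σ(R_i − R̄_i)(R_m − R̄_m) = 84.1800  ⇒  Cov = 84.1800 / 4 = 21.0450
Σ(R_m − R̄_m)² = 63.0920  ⇒  Var(R_m) = 63.0920 / 4 = 15.7730
β = Cov / Var(R_m) = 21.0450 / 15.7730 = 1.3342
E(R) = R_f + β × MRP = 2.09% + 1.3342 × 8.62% = 13.59%

13.59%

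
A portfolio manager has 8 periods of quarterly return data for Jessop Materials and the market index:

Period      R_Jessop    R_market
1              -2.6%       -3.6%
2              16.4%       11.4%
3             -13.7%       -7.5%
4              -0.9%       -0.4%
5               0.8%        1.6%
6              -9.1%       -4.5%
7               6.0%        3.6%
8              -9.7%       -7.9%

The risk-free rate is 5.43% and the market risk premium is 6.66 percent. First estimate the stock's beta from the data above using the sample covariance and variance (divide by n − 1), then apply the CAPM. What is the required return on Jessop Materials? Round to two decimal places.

Mean R_i = (-2.6 + 16.4 − 13.7 − 0.9 + 0.8 − 9.1 + 6.0 − 9.7) / 8 = -1.6000%
Mean R_m = (-3.6 + 11.4 − 7.5 − 0.4 + 1.6 − 4.5 + 3.6 − 7.9) / 8 = -0.9125%
Σ(R_i − R̄_i)(R_m − R̄_m) = 428.2100  ⇒  Cov = 428.2100 / 7 = 61.1729
Σ(R_m − R̄_m)² = 290.8488  ⇒  Var(R_m) = 290.8488 / 7 = 41.5498
β = Cov / Var(R_m) = 61.1729 / 41.5498 = 1.4723
E(R) = R_f + β × MRP = 5.43% + 1.4723 × 6.66% = 15.24%

15.24%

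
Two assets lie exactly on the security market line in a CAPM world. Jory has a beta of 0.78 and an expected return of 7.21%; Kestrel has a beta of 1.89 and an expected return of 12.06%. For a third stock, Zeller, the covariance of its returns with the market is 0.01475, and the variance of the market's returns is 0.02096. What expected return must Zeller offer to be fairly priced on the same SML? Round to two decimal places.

MRP = (12.06% − 7.21%) / (1.89 − 0.78) = 4.3694%
R_f = 7.21% − 0.78 × 4.3694% = 3.8019%
β_Zeller = Cov / Var(R_m) = 0.01475 / 0.02096 = 0.7037
E(R_Zeller) = R_f + β × MRP = 3.8019% + 0.7037 × 4.3694% = 6.88%

6.88%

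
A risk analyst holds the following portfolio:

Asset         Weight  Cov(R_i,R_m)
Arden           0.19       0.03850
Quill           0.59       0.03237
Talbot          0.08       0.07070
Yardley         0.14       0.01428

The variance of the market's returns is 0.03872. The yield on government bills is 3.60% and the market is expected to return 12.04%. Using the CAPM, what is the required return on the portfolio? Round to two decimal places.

β_Arden = 0.03850 / 0.03872 = 0.9943
β_Quill = 0.03237 / 0.03872 = 0.8360
β_Talbot = 0.07070 / 0.03872 = 1.8259
β_Yardley = 0.01428 / 0.03872 = 0.3688
β_P = Σ w_i β_i = 0.19×0.9943 + 0.59×0.8360 + 0.08×1.8259 + 0.14×0.3688 = 0.8799
MRP = 12.04% − 3.60% = 8.44%
E(R_P) = R_f + β_P × MRP = 3.60% + 0.8799 × 8.44% = 11.03%

11.03%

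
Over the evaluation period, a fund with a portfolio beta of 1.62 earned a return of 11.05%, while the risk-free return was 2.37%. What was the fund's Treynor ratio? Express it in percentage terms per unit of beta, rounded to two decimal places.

5.36%

Treynor = (R_P − R_f) / β_P = (11.05% − 2.37%) / 1.6200 = 8.68% / 1.6200 = 5.36%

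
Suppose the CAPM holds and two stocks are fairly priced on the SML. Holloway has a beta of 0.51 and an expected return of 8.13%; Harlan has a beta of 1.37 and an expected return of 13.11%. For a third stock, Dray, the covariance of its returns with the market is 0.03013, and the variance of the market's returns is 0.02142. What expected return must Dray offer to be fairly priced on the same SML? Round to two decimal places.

13.32%

MRP = (13.11% − 8.13%) / (1.37 − 0.51) = 5.7907%
R_f = 8.13% − 0.51 × 5.7907% = 5.1767%
β_Dray = Cov / Var(R_m) = 0.03013 / 0.02142 = 1.4066
E(R_Dray) = R_f + β × MRP = 5.1767% + 1.4066 × 5.7907% = 13.32%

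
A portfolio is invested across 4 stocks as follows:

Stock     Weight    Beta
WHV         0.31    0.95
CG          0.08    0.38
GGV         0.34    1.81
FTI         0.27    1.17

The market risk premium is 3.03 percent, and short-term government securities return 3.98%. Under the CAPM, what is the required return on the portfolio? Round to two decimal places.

7.79%

β_P = Σ w_i β_i = 0.31×0.95 + 0.08×0.38 + 0.34×1.81 + 0.27×1.17 = 1.2562
E(R_P) = R_f + β_P × MRP = 3.98% + 1.2562 × 3.03% = 7.79%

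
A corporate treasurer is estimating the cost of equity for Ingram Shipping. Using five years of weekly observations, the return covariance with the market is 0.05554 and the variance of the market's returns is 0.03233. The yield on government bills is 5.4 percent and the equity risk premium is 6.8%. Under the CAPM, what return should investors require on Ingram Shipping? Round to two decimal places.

β = Cov(R_i, R_m) / Var(R_m) = 0.05554 / 0.03233 = 1.7179
E(R) = R_f + β × MRP = 5.4% + 1.7179 × 6.8% = 17.08%

17.08%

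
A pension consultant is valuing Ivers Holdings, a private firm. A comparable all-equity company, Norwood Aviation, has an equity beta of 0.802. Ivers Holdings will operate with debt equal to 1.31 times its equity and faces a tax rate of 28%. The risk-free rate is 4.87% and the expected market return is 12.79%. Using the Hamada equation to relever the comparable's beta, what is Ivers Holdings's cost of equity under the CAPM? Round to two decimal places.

β_L = β_U × [1 + (1 − t)(D/E)] = 0.802 × [1 + (1 − 0.28) × 1.31]
    = 0.802 × [1 + 0.72 × 1.31] = 0.802 × 1.9432 = 1.5584
MRP = 12.79% − 4.87% = 7.92%
E(R) = R_f + β_L × MRP = 4.87% + 1.5584 × 7.92% = 17.21%

17.21%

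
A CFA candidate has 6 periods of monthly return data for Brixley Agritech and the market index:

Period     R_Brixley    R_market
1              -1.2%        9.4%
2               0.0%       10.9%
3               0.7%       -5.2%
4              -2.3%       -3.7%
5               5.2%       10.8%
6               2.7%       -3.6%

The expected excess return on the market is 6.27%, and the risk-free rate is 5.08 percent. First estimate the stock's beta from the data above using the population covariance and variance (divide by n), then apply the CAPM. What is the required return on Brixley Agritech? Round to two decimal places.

Mean R_i = (-1.2 + 0.0 + 0.7 − 2.3 + 5.2 + 2.7) / 6 = 0.8500%
Mean R_m = (9.4 + 10.9 − 5.2 − 3.7 + 10.8 − 3.6) / 6 = 3.1000%
Σ(R_i − R̄_i)(R_m − R̄_m) = 24.2200  ⇒  Cov = 24.2200 / 6 = 4.0367
Σ(R_m − R̄_m)² = 319.8400  ⇒  Var(R_m) = 319.8400 / 6 = 53.3067
β = Cov / Var(R_m) = 4.0367 / 53.3067 = 0.0757
E(R) = R_f + β × MRP = 5.08% + 0.0757 × 6.27% = 5.55%

5.55%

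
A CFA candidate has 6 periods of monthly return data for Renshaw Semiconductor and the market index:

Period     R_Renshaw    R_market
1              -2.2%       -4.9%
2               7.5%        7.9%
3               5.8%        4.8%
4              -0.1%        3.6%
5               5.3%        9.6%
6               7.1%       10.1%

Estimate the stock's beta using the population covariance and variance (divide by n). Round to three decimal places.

Mean R_i = (-2.2 + 7.5 + 5.8 − 0.1 + 5.3 + 7.1) / 6 = 3.9000%
Mean R_m = (-4.9 + 7.9 + 4.8 + 3.6 + 9.6 + 10.1) / 6 = 5.1833%
Σ(R_i − R̄_i)(R_m − R̄_m) = 98.8100  ⇒  Cov = 98.8100 / 6 = 16.4683
Σ(R_m − R̄_m)² = 155.3883  ⇒  Var(R_m) = 155.3883 / 6 = 25.8981
β = Cov / Var(R_m) = 16.4683 / 25.8981 = 0.6359

0.636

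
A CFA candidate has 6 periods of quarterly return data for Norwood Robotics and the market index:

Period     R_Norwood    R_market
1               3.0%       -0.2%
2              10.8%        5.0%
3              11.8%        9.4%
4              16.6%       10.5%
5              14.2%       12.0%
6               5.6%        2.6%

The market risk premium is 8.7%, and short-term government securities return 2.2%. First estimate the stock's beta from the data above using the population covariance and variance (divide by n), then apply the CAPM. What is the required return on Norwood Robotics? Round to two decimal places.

10.94%

Mean R_i = (3.0 + 10.8 + 11.8 + 16.6 + 14.2 + 5.6) / 6 = 10.3333%
Mean R_m = (-0.2 + 5.0 + 9.4 + 10.5 + 12.0 + 2.6) / 6 = 6.5500%
Σ(R_i − R̄_i)(R_m − R̄_m) = 117.4800  ⇒  Cov = 117.4800 / 6 = 19.5800
Σ(R_m − R̄_m)² = 116.9950  ⇒  Var(R_m) = 116.9950 / 6 = 19.4992
β = Cov / Var(R_m) = 19.5800 / 19.4992 = 1.0041
E(R) = R_f + β × MRP = 2.2% + 1.0041 × 8.7% = 10.94%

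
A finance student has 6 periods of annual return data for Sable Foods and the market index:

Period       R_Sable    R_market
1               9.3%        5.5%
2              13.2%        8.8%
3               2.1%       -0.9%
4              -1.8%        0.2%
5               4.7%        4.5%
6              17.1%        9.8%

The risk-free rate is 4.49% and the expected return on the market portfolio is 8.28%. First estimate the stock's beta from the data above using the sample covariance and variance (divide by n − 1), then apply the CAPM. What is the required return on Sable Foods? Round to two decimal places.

10.32%

Mean R_i = (9.3 + 13.2 + 2.1 − 1.8 + 4.7 + 17.1) / 6 = 7.4333%
Mean R_m = (5.5 + 8.8 − 0.9 + 0.2 + 4.5 + 9.8) / 6 = 4.6500%
Σ(R_i − R̄_i)(R_m − R̄_m) = 146.4000  ⇒  Cov = 146.4000 / 5 = 29.2800
Σ(R_m − R̄_m)² = 95.0950  ⇒  Var(R_m) = 95.0950 / 5 = 19.0190
β = Cov / Var(R_m) = 29.2800 / 19.0190 = 1.5395
MRP = 8.28% − 4.49% = 3.79%
E(R) = R_f + β × MRP = 4.49% + 1.5395 × 3.79% = 10.32%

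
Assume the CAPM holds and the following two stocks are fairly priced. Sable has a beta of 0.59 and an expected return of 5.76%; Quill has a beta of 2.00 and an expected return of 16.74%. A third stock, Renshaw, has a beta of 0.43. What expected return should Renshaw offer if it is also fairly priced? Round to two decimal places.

MRP (SML slope) = (16.74% − 5.76%) / (2.00 − 0.59) = 10.98% / 1.41 = 7.7872%
R_f (intercept) = 5.76% − 0.59 × 7.7872% = 1.1656%
E(R_Renshaw) = R_f + β × MRP = 1.1656% + 0.43 × 7.7872% = 4.51%

4.51%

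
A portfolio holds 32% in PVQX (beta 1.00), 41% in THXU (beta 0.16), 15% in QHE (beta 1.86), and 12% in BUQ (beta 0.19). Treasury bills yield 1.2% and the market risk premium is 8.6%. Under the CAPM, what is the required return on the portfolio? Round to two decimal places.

β_P = Σ w_i β_i = 0.32×1.00 + 0.41×0.16 + 0.15×1.86 + 0.12×0.19 = 0.6874
E(R_P) = R_f + β_P × MRP = 1.2% + 0.6874 × 8.6% = 7.11%

7.11%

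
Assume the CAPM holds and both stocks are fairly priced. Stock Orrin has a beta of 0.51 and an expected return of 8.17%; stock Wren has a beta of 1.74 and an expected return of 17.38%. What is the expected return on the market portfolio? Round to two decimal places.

11.84%

Both satisfy E(R) = R_f + β·MRP, so the slope of the SML is
MRP = (17.38% − 8.17%) / (1.74 − 0.51) = 9.21% / 1.23 = 7.4878%
R_f = E(R_Orrin) − β_Orrin·MRP = 8.17% − 0.51 × 7.4878% = 4.3512%
E(R_m) = R_f + MRP = 4.3512% + 7.4878% = 11.84%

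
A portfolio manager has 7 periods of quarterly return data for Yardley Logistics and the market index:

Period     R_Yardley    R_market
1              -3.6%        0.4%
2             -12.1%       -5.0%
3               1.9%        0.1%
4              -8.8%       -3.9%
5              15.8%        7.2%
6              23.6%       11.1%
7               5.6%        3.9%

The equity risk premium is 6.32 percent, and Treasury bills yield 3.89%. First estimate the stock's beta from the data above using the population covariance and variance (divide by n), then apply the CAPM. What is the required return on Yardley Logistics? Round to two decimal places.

Mean R_i = (-3.6 − 12.1 + 1.9 − 8.8 + 15.8 + 23.6 + 5.6) / 7 = 3.2000%
Mean R_m = (0.4 − 5.0 + 0.1 − 3.9 + 7.2 + 11.1 + 3.9) / 7 = 1.9714%
Σ(R_i − R̄_i)(R_m − R̄_m) = 446.9700  ⇒  Cov = 446.9700 / 7 = 63.8529
Σ(R_m − R̄_m)² = 203.4343  ⇒  Var(R_m) = 203.4343 / 7 = 29.0620
β = Cov / Var(R_m) = 63.8529 / 29.0620 = 2.1971
E(R) = R_f + β × MRP = 3.89% + 2.1971 × 6.32% = 17.78%

17.78%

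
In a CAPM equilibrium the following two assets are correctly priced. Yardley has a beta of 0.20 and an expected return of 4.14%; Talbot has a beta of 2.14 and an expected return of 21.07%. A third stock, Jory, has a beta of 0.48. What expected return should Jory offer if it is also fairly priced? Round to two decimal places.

MRP (SML slope) = (21.07% − 4.14%) / (2.14 − 0.20) = 16.93% / 1.94 = 8.7268%
R_f (intercept) = 4.14% − 0.20 × 8.7268% = 2.3946%
E(R_Jory) = R_f + β × MRP = 2.3946% + 0.48 × 8.7268% = 6.58%

6.58%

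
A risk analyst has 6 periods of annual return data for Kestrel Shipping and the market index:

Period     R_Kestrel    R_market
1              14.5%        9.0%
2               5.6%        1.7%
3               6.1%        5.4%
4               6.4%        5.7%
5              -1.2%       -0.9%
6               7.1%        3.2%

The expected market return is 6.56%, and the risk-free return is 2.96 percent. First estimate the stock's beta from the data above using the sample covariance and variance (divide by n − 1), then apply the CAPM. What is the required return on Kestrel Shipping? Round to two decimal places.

Mean R_i = (14.5 + 5.6 + 6.1 + 6.4 − 1.2 + 7.1) / 6 = 6.4167%
Mean R_m = (9.0 + 1.7 + 5.4 + 5.7 − 0.9 + 3.2) / 6 = 4.0167%
Σ(R_i − R̄_i)(R_m − R̄_m) = 78.5983  ⇒  Cov = 78.5983 / 5 = 15.7197
Σ(R_m − R̄_m)² = 59.7883  ⇒  Var(R_m) = 59.7883 / 5 = 11.9577
β = Cov / Var(R_m) = 15.7197 / 11.9577 = 1.3146
MRP = 6.56% − 2.96% = 3.60%
E(R) = R_f + β × MRP = 2.96% + 1.3146 × 3.60% = 7.69%

7.69%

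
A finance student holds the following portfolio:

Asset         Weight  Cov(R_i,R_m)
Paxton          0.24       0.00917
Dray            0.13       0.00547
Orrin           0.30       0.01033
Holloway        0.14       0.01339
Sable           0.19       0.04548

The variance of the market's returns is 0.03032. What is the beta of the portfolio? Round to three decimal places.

β_Paxton = 0.00917 / 0.03032 = 0.3024
β_Dray = 0.00547 / 0.03032 = 0.1804
β_Orrin = 0.01033 / 0.03032 = 0.3407
β_Holloway = 0.01339 / 0.03032 = 0.4416
β_Sable = 0.04548 / 0.03032 = 1.5000
β_P = Σ w_i β_i = 0.24×0.3024 + 0.13×0.1804 + 0.30×0.3407 + 0.14×0.4416 + 0.19×1.5000 = 0.5451

0.545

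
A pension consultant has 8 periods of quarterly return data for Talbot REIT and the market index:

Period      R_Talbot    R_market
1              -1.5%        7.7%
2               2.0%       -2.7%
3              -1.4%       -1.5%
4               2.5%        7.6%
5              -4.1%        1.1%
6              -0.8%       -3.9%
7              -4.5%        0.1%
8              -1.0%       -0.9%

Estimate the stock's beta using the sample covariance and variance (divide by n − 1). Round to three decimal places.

0.084

Mean R_i = (-1.5 + 2.0 − 1.4 + 2.5 − 4.1 − 0.8 − 4.5 − 1.0) / 8 = -1.1000%
Mean R_m = (7.7 − 2.7 − 1.5 + 7.6 + 1.1 − 3.9 + 0.1 − 0.9) / 8 = 0.9375%
Σ(R_i − R̄_i)(R_m − R̄_m) = 11.4600  ⇒  Cov = 11.4600 / 7 = 1.6371
Σ(R_m − R̄_m)² = 136.7988  ⇒  Var(R_m) = 136.7988 / 7 = 19.5427
β = Cov / Var(R_m) = 1.6371 / 19.5427 = 0.0838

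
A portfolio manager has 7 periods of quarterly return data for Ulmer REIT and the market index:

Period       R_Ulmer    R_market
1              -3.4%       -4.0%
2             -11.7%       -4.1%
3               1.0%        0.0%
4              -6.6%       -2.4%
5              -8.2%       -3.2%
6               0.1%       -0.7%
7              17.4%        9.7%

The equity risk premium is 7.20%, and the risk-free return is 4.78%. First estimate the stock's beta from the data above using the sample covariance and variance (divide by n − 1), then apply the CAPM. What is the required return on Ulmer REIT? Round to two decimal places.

Mean R_i = (-3.4 − 11.7 + 1.0 − 6.6 − 8.2 + 0.1 + 17.4) / 7 = -1.6286%
Mean R_m = (-4.0 − 4.1 + 0.0 − 2.4 − 3.2 − 0.7 + 9.7) / 7 = -0.6714%
Σ(R_i − R̄_i)(R_m − R̄_m) = 264.7057  ⇒  Cov = 264.7057 / 6 = 44.1176
Σ(R_m − R̄_m)² = 140.2343  ⇒  Var(R_m) = 140.2343 / 6 = 23.3724
β = Cov / Var(R_m) = 44.1176 / 23.3724 = 1.8876
E(R) = R_f + β × MRP = 4.78% + 1.8876 × 7.20% = 18.37%

18.37%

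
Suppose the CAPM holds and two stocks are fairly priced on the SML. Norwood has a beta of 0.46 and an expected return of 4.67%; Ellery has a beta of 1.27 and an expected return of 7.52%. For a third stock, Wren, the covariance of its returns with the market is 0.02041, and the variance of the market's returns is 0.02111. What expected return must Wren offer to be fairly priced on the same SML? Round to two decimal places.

6.45%

MRP = (7.52% − 4.67%) / (1.27 − 0.46) = 3.5185%
R_f = 4.67% − 0.46 × 3.5185% = 3.0515%
β_Wren = Cov / Var(R_m) = 0.02041 / 0.02111 = 0.9668
E(R_Wren) = R_f + β × MRP = 3.0515% + 0.9668 × 3.5185% = 6.45%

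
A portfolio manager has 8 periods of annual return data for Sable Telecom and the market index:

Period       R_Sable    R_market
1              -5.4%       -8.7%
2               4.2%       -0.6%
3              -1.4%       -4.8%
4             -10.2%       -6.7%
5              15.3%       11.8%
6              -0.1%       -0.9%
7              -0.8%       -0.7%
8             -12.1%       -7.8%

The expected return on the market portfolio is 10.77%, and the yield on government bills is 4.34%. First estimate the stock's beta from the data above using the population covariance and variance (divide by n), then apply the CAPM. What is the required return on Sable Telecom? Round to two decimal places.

12.21%

Mean R_i = (-5.4 + 4.2 − 1.4 − 10.2 + 15.3 − 0.1 − 0.8 − 12.1) / 8 = -1.3125%
Mean R_m = (-8.7 − 0.6 − 4.8 − 6.7 + 11.8 − 0.9 − 0.7 − 7.8) / 8 = -2.3000%
Σ(R_i − R̄_i)(R_m − R̄_m) = 370.9400  ⇒  Cov = 370.9400 / 8 = 46.3675
Σ(R_m − R̄_m)² = 303.0400  ⇒  Var(R_m) = 303.0400 / 8 = 37.8800
β = Cov / Var(R_m) = 46.3675 / 37.8800 = 1.2241
MRP = 10.77% − 4.34% = 6.43%
E(R) = R_f + β × MRP = 4.34% + 1.2241 × 6.43% = 12.21%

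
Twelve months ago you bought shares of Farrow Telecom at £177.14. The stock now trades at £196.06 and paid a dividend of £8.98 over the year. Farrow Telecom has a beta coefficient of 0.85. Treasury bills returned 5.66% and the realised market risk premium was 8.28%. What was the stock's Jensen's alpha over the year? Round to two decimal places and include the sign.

Realised HPR = (P1 + D1 − P0) / P0 = (196.06 + 8.98 − 177.14) / 177.14 = 27.90 / 177.14 = 15.7503%
CAPM required = R_f + β·MRP = 5.66% + 0.85 × 8.28% = 12.6980%
α = realised − required = 15.7503% − 12.6980% = +3.05%

+3.05%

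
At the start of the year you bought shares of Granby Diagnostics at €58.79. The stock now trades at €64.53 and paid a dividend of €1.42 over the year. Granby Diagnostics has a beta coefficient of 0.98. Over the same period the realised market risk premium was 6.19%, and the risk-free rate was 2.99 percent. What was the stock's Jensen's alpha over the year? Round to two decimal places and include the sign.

+3.12%

Realised HPR = (P1 + D1 − P0) / P0 = (64.53 + 1.42 − 58.79) / 58.79 = 7.16 / 58.79 = 12.1789%
CAPM required = R_f + β·MRP = 2.99% + 0.98 × 6.19% = 9.0562%
α = realised − required = 12.1789% − 9.0562% = +3.12%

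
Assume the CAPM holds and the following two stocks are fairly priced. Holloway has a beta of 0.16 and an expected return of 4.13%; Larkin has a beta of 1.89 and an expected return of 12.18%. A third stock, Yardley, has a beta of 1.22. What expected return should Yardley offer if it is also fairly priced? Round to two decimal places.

9.06%

MRP (SML slope) = (12.18% − 4.13%) / (1.89 − 0.16) = 8.05% / 1.73 = 4.6532%
R_f (intercept) = 4.13% − 0.16 × 4.6532% = 3.3855%
E(R_Yardley) = R_f + β × MRP = 3.3855% + 1.22 × 4.6532% = 9.06%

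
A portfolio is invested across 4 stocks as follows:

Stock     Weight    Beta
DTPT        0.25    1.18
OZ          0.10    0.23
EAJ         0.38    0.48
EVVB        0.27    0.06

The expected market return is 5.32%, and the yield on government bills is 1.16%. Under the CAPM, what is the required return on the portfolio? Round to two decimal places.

β_P = Σ w_i β_i = 0.25×1.18 + 0.10×0.23 + 0.38×0.48 + 0.27×0.06 = 0.5166
MRP = 5.32% − 1.16% = 4.16%
E(R_P) = R_f + β_P × MRP = 1.16% + 0.5166 × 4.16% = 3.31%

3.31%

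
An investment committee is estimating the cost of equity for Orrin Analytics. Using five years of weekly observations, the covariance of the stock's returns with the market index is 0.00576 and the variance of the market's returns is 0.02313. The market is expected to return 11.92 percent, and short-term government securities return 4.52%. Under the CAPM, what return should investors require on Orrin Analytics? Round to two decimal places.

6.36%

β = Cov(R_i, R_m) / Var(R_m) = 0.00576 / 0.02313 = 0.2490
MRP = 11.92% − 4.52% = 7.40%
E(R) = R_f + β × MRP = 4.52% + 0.2490 × 7.40% = 6.36%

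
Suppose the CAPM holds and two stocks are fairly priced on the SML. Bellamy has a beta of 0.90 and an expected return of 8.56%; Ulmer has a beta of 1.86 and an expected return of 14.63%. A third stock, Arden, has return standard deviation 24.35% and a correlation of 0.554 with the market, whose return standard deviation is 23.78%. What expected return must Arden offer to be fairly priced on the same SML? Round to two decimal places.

6.46%

MRP = (14.63% − 8.56%) / (1.86 − 0.90) = 6.3229%
R_f = 8.56% − 0.90 × 6.3229% = 2.8694%
β_Arden = ρ·σ_i/σ_m = 0.554 × 24.35 / 23.78 = 0.5673
E(R_Arden) = R_f + β × MRP = 2.8694% + 0.5673 × 6.3229% = 6.46%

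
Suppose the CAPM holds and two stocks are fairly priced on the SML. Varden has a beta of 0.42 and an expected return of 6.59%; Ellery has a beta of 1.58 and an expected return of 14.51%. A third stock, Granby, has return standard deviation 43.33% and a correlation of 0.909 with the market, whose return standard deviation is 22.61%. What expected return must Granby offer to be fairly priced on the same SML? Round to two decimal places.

MRP = (14.51% − 6.59%) / (1.58 − 0.42) = 6.8276%
R_f = 6.59% − 0.42 × 6.8276% = 3.7224%
β_Granby = ρ·σ_i/σ_m = 0.909 × 43.33 / 22.61 = 1.7420
E(R_Granby) = R_f + β × MRP = 3.7224% + 1.7420 × 6.8276% = 15.62%

15.62%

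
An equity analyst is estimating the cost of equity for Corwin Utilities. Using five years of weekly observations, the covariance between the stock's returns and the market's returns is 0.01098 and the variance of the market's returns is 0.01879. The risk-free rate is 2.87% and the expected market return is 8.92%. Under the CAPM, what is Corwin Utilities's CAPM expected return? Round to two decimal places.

β = Cov(R_i, R_m) / Var(R_m) = 0.01098 / 0.01879 = 0.5844
MRP = 8.92% − 2.87% = 6.05%
E(R) = R_f + β × MRP = 2.87% + 0.5844 × 6.05% = 6.41%

6.41%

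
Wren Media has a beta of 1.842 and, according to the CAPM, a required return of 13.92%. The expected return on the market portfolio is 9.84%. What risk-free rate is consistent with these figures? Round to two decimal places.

4.99%

E(R) = R_f + β(E(R_m) − R_f) = R_f(1 − β) + β·E(R_m)
13.92% = R_f × (1 − 1.842) + 1.842 × 9.84%
13.92% = R_f × -0.842 + 18.12528%
R_f = (13.92% − 18.12528%) / -0.842 = 4.99%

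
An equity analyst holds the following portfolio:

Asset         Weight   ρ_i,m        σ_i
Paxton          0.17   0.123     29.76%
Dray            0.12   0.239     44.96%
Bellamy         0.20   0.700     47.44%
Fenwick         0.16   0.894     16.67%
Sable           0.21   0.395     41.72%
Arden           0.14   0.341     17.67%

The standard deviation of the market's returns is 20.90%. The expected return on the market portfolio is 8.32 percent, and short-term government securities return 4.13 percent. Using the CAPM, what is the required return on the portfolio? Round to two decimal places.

β_Paxton = 0.123 × 29.76% / 20.90% = 0.1751
β_Dray = 0.239 × 44.96% / 20.90% = 0.5141
β_Bellamy = 0.700 × 47.44% / 20.90% = 1.5889
β_Fenwick = 0.894 × 16.67% / 20.90% = 0.7131
β_Sable = 0.395 × 41.72% / 20.90% = 0.7885
β_Arden = 0.341 × 17.67% / 20.90% = 0.2883
β_P = Σ w_i β_i = 0.17×0.1751 + 0.12×0.5141 + 0.20×1.5889 + 0.16×0.7131 + 0.21×0.7885 + 0.14×0.2883 = 0.7293
MRP = 8.32% − 4.13% = 4.19%
E(R_P) = R_f + β_P × MRP = 4.13% + 0.7293 × 4.19% = 7.19%

7.19%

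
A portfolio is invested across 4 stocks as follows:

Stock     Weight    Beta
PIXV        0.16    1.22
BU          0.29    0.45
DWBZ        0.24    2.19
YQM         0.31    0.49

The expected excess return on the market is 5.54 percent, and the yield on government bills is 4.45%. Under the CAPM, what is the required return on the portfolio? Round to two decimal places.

β_P = Σ w_i β_i = 0.16×1.22 + 0.29×0.45 + 0.24×2.19 + 0.31×0.49 = 1.0032
E(R_P) = R_f + β_P × MRP = 4.45% + 1.0032 × 5.54% = 10.01%

10.01%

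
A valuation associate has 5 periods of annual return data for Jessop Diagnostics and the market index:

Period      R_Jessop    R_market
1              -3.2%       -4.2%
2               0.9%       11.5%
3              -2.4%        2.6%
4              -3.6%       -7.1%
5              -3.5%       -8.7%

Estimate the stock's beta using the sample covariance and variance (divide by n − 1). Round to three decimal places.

0.216

Mean R_i = (-3.2 + 0.9 − 2.4 − 3.6 − 3.5) / 5 = -2.3600%
Mean R_m = (-4.2 + 11.5 + 2.6 − 7.1 − 8.7) / 5 = -1.1800%
Σ(R_i − R̄_i)(R_m − R̄_m) = 59.6360  ⇒  Cov = 59.6360 / 4 = 14.9090
Σ(R_m − R̄_m)² = 275.7880  ⇒  Var(R_m) = 275.7880 / 4 = 68.9470
β = Cov / Var(R_m) = 14.9090 / 68.9470 = 0.2162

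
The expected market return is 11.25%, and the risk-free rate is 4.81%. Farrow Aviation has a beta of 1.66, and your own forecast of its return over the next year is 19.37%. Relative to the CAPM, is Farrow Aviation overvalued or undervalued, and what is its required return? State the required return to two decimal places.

MRP = 11.25% − 4.81% = 6.44%
Required return = R_f + β·MRP = 4.81% + 1.66 × 6.44% = 15.50%
Forecast 19.37% > required 15.50% → the stock plots above the SML → undervalued.

Undervalued; required return 15.50%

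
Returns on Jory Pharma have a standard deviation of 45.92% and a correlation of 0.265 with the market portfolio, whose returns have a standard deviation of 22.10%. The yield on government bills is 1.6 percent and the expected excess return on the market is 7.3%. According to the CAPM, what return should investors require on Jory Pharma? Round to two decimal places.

β = ρ × σ_i / σ_m = 0.265 × 45.92% / 22.10% = 0.5506
E(R) = 1.6% + 0.5506 × 7.3% = 5.62%

5.62%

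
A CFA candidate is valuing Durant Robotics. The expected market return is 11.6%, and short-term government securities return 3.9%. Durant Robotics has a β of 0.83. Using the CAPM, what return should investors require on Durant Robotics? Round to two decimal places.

10.29%

Market risk premium = E(R_m) − R_f = 11.6% − 3.9% = 7.70%
E(R) = R_f + β × MRP = 3.9% + 0.83 × 7.7% = 10.29%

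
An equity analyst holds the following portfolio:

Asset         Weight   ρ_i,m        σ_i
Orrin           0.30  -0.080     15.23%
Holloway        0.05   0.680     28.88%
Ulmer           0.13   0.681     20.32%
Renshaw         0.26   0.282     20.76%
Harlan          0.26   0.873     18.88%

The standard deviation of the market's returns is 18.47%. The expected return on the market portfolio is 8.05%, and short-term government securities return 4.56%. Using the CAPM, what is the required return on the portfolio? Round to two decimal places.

β_Orrin = -0.080 × 15.23% / 18.47% = -0.0660
β_Holloway = 0.680 × 28.88% / 18.47% = 1.0633
β_Ulmer = 0.681 × 20.32% / 18.47% = 0.7492
β_Renshaw = 0.282 × 20.76% / 18.47% = 0.3170
β_Harlan = 0.873 × 18.88% / 18.47% = 0.8924
β_P = Σ w_i β_i = 0.30×-0.0660 + 0.05×1.0633 + 0.13×0.7492 + 0.26×0.3170 + 0.26×0.8924 = 0.4452
MRP = 8.05% − 4.56% = 3.49%
E(R_P) = R_f + β_P × MRP = 4.56% + 0.4452 × 3.49% = 6.11%

6.11%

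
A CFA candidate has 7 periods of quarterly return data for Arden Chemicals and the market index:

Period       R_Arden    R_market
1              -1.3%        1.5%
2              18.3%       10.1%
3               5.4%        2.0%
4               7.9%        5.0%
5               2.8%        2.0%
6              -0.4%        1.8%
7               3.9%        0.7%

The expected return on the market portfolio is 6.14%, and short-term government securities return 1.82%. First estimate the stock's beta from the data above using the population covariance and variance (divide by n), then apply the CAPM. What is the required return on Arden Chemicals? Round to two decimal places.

9.83%

Mean R_i = (-1.3 + 18.3 + 5.4 + 7.9 + 2.8 − 0.4 + 3.9) / 7 = 5.2286%
Mean R_m = (1.5 + 10.1 + 2.0 + 5.0 + 2.0 + 1.8 + 0.7) / 7 = 3.3000%
Σ(R_i − R̄_i)(R_m − R̄_m) = 120.0100  ⇒  Cov = 120.0100 / 7 = 17.1443
Σ(R_m − R̄_m)² = 64.7600  ⇒  Var(R_m) = 64.7600 / 7 = 9.2514
β = Cov / Var(R_m) = 17.1443 / 9.2514 = 1.8532
MRP = 6.14% − 1.82% = 4.32%
E(R) = R_f + β × MRP = 1.82% + 1.8532 × 4.32% = 9.83%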